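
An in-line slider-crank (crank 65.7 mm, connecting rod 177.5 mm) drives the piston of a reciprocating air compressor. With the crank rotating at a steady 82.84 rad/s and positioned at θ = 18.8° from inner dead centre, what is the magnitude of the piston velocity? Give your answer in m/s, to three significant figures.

ω = 82.84 rad/s
For an in-line slider-crank, x = r cosθ + √(L² − r² sin²θ), so v = −rω sinθ·[1 + r cosθ/√(L² − r² sin²θ)].
With r = 0.0657 m, L = 0.1775 m, θ = 18.8°: √(L² − r² sin²θ) = 0.17623 m.
v = −0.0657·82.84·0.32227·[1 + 0.0657·0.94665/0.17623] = -2.373 m/s.
|v| = 2.373 m/s.

2.37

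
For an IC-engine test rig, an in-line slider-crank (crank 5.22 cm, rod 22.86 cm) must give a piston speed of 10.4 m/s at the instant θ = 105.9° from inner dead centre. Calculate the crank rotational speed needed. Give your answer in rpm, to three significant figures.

2110

For an in-line slider-crank, |v_piston| = rω|sinθ|·[1 + r cosθ/√(L² − r² sin²θ)].
With r = 0.0522 m, L = 0.2286 m, θ = 105.9°: the bracketed kinematic factor |dx/dθ| = 0.046984 m.
ω = v/|dx/dθ| = 10.4/0.046984 = 221.35 rad/s.
N = 60ω/(2π) = 2113.8 rpm.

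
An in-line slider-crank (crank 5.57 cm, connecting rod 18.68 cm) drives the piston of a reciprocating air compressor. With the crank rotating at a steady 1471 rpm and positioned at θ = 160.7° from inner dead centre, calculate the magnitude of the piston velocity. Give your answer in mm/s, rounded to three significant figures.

ω = 2π·1471/60 = 154 rad/s
For an in-line slider-crank, x = r cosθ + √(L² − r² sin²θ), so v = −rω sinθ·[1 + r cosθ/√(L² − r² sin²θ)].
With r = 0.0557 m, L = 0.1868 m, θ = 160.7°: √(L² − r² sin²θ) = 0.18589 m.
v = −0.0557·154·0.33051·[1 + 0.0557·-0.94380/0.18589] = -2.0339 m/s.
|v| = 2.0339 m/s = 2033.9 mm/s.

2030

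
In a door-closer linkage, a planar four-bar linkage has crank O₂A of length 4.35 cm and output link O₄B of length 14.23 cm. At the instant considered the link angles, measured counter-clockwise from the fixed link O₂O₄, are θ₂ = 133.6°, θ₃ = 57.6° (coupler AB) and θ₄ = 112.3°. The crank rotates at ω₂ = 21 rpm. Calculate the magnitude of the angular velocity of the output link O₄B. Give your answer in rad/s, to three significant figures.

0.799

ω₂ = 2.199 rad/s (from 21 rpm).
Differentiating the loop-closure r₂e^{iθ₂}+r₃e^{iθ₃}=r₁+r₄e^{iθ₄} gives r₂ω₂e^{iθ₂}+r₃ω₃e^{iθ₃}=r₄ω₄e^{iθ₄}.
Eliminating the other unknown: ω₄ = r₂ω₂ sin(θ₂−θ₃) / [r₄ sin(θ₄−θ₃)].
Numerator sine = +0.97030; denominator sine = +0.81614.
Result = 0.0435·2.199·(+0.97030) / (0.1423·(+0.81614)) = +0.79923 rad/s; magnitude 0.79923 rad/s.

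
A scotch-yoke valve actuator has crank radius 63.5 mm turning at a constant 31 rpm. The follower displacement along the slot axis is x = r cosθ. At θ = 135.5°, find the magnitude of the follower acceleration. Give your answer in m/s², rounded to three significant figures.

0.477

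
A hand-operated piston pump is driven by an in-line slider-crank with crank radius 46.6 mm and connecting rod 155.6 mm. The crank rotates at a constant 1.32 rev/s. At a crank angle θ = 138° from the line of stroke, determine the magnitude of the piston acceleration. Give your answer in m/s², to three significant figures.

2.26

ω = 2π·1.32 = 8.294 rad/s
x(θ) = r cosθ + √(L² − r² sin²θ); with ω constant, a = ω²·d²x/dθ².
d²x/dθ² = −r cosθ − r²(cos2θ)/√u − r⁴ sin²2θ/(4u^{3/2}),  u = L² − r² sin²θ = 0.0232391 m².
Substituting r = 0.0466 m, L = 0.1556 m, θ = 138°: d²x/dθ² = +0.032812 m.
a = ω²·d²x/dθ² = (8.294)²·(+0.032812) = +2.2571 m/s²;  |a| = 2.2571 m/s².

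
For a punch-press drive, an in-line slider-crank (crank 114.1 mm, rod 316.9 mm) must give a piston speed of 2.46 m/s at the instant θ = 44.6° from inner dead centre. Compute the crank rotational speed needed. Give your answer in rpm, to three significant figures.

For an in-line slider-crank, |v_piston| = rω|sinθ|·[1 + r cosθ/√(L² − r² sin²θ)].
With r = 0.1141 m, L = 0.3169 m, θ = 44.6°: the bracketed kinematic factor |dx/dθ| = 0.10134 m.
ω = v/|dx/dθ| = 2.46/0.10134 = 24.274 rad/s.
N = 60ω/(2π) = 231.8 rpm.

232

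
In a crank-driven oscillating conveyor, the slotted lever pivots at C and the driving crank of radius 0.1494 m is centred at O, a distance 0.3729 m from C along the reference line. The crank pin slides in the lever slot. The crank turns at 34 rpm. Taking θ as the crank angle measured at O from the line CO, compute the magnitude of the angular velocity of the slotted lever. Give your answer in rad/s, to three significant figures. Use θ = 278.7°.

0.614

ω = 3.56 rad/s (from 34 rpm).
Crank pin A relative to C: A = (d + r cosθ, r sinθ); lever angle φ = atan2(r sinθ, d + r cosθ).
Differentiating tanφ: φ̇ = rω(d cosθ + r)/(d² + r² + 2dr cosθ).
d² + r² + 2dr cosθ = |CA|² = 0.178229 m²;  d cosθ + r = +0.20581 m.
|ω_lever| = |0.1494·3.56·+0.20581| / 0.178229 = 0.61424 rad/s.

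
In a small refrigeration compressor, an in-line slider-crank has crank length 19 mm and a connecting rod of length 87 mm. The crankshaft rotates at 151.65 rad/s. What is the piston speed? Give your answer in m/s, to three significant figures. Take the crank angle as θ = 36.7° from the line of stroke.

2.03

ω = 151.7 rad/s
For an in-line slider-crank, x = r cosθ + √(L² − r² sin²θ), so v = −rω sinθ·[1 + r cosθ/√(L² − r² sin²θ)].
With r = 0.019 m, L = 0.087 m, θ = 36.7°: √(L² − r² sin²θ) = 0.086256 m.
v = −0.019·151.7·0.59763·[1 + 0.019·0.80178/0.086256] = -2.0261 m/s.
|v| = 2.0261 m/s.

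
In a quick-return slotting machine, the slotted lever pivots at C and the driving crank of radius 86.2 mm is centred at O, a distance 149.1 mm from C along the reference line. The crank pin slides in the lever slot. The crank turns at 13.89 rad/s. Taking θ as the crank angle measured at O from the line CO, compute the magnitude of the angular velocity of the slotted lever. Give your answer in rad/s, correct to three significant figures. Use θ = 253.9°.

ω = 13.89 rad/s
Crank pin A relative to C: A = (d + r cosθ, r sinθ); lever angle φ = atan2(r sinθ, d + r cosθ).
Differentiating tanφ: φ̇ = rω(d cosθ + r)/(d² + r² + 2dr cosθ).
d² + r² + 2dr cosθ = |CA|² = 0.0225329 m²;  d cosθ + r = +0.044852 m.
|ω_lever| = |0.0862·13.89·+0.044852| / 0.0225329 = 2.3833 rad/s.

2.38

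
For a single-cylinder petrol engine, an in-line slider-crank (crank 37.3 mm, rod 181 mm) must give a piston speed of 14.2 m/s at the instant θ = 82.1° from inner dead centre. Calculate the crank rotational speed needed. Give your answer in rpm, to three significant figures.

3570

For an in-line slider-crank, |v_piston| = rω|sinθ|·[1 + r cosθ/√(L² − r² sin²θ)].
With r = 0.0373 m, L = 0.181 m, θ = 82.1°: the bracketed kinematic factor |dx/dθ| = 0.038015 m.
ω = v/|dx/dθ| = 14.2/0.038015 = 373.54 rad/s.
N = 60ω/(2π) = 3567 rpm.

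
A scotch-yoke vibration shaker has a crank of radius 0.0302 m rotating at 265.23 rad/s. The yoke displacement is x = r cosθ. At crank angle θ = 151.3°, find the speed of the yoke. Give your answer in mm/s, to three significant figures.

3850

ω = 265.2 rad/s
x = r cosθ ⇒ ẋ = −rω sinθ.
|v| = rω|sinθ| = 0.0302·265.2·|sin 151.3°| = 3.8466 m/s = 3846.6 mm/s.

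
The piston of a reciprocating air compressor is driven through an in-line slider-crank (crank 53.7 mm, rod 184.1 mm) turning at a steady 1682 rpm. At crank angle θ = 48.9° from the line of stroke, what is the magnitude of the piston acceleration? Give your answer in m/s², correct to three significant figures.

1040

ω = 2π·1682/60 = 176.1 rad/s
x(θ) = r cosθ + √(L² − r² sin²θ); with ω constant, a = ω²·d²x/dθ².
d²x/dθ² = −r cosθ − r²(cos2θ)/√u − r⁴ sin²2θ/(4u^{3/2}),  u = L² − r² sin²θ = 0.0322553 m².
Substituting r = 0.0537 m, L = 0.1841 m, θ = 48.9°: d²x/dθ² = -0.033474 m.
a = ω²·d²x/dθ² = (176.1)²·(-0.033474) = -1038.5 m/s²;  |a| = 1038.5 m/s².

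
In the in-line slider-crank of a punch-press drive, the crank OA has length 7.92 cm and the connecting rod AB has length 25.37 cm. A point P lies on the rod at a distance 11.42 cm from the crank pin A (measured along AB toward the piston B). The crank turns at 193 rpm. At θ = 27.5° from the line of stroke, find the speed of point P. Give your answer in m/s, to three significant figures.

ω = 20.21 rad/s.  Crank-pin speed |V_A| = rω = 1.6007 m/s, perpendicular to OA.
Rod angle: sinφ = −(r/L) sinθ ⇒ φ = -8.288°; ω_rod = −rω cosθ/√(L²−r²sin²θ) = -5.6556 rad/s.
V_P = V_A + ω_rod × AP, with AP = 0.1142 m along the rod.
Components: V_Px = −rω sinθ − a·ω_rod·sinφ = -0.83222 m/s;  V_Py = rω cosθ + a·ω_rod·cosφ = +0.78072 m/s.
|V_P| = √(V_Px² + V_Py²) = 1.1411 m/s.

1.14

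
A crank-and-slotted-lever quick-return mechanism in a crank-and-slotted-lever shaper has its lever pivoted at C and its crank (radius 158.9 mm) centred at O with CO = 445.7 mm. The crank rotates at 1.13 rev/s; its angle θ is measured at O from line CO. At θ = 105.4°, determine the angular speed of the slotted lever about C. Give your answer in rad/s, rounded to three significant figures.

ω = 7.1 rad/s (from 1.13 rev/s).
Crank pin A relative to C: A = (d + r cosθ, r sinθ); lever angle φ = atan2(r sinθ, d + r cosθ).
Differentiating tanφ: φ̇ = rω(d cosθ + r)/(d² + r² + 2dr cosθ).
d² + r² + 2dr cosθ = |CA|² = 0.186283 m²;  d cosθ + r = +0.040542 m.
|ω_lever| = |0.1589·7.1·+0.040542| / 0.186283 = 0.24553 rad/s.

0.246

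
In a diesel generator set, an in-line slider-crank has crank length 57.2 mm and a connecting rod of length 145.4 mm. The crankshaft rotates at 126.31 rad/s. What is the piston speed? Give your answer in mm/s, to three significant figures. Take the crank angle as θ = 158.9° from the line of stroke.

ω = 126.3 rad/s
For an in-line slider-crank, x = r cosθ + √(L² − r² sin²θ), so v = −rω sinθ·[1 + r cosθ/√(L² − r² sin²θ)].
With r = 0.0572 m, L = 0.1454 m, θ = 158.9°: √(L² − r² sin²θ) = 0.14393 m.
v = −0.0572·126.3·0.36000·[1 + 0.0572·-0.93295/0.14393] = -1.6366 m/s.
|v| = 1.6366 m/s = 1636.6 mm/s.

1640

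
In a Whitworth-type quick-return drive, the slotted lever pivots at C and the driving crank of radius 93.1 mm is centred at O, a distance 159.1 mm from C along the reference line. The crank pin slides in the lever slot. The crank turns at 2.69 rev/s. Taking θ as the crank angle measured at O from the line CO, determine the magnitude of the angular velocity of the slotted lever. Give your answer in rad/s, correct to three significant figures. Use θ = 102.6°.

3.34

ω = 16.9 rad/s (from 2.69 rev/s).
Crank pin A relative to C: A = (d + r cosθ, r sinθ); lever angle φ = atan2(r sinθ, d + r cosθ).
Differentiating tanφ: φ̇ = rω(d cosθ + r)/(d² + r² + 2dr cosθ).
d² + r² + 2dr cosθ = |CA|² = 0.0275181 m²;  d cosθ + r = +0.058393 m.
|ω_lever| = |0.0931·16.9·+0.058393| / 0.0275181 = 3.3391 rad/s.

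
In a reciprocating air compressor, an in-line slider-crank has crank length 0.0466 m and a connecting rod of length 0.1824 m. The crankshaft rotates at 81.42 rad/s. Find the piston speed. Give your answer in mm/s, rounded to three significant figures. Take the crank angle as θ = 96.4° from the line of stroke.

ω = 81.42 rad/s
For an in-line slider-crank, x = r cosθ + √(L² − r² sin²θ), so v = −rω sinθ·[1 + r cosθ/√(L² − r² sin²θ)].
With r = 0.0466 m, L = 0.1824 m, θ = 96.4°: √(L² − r² sin²θ) = 0.17642 m.
v = −0.0466·81.42·0.99377·[1 + 0.0466·-0.11147/0.17642] = -3.6595 m/s.
|v| = 3.6595 m/s = 3659.5 mm/s.

3660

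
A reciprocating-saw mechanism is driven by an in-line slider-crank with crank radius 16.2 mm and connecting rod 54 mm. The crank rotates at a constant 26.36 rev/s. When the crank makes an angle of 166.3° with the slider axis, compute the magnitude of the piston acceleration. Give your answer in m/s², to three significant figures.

312

ω = 2π·26.4 = 165.6 rad/s
x(θ) = r cosθ + √(L² − r² sin²θ); with ω constant, a = ω²·d²x/dθ².
d²x/dθ² = −r cosθ − r²(cos2θ)/√u − r⁴ sin²2θ/(4u^{3/2}),  u = L² − r² sin²θ = 0.00290128 m².
Substituting r = 0.0162 m, L = 0.054 m, θ = 166.3°: d²x/dθ² = +0.01139 m.
a = ω²·d²x/dθ² = (165.6)²·(+0.01139) = +312.45 m/s²;  |a| = 312.45 m/s².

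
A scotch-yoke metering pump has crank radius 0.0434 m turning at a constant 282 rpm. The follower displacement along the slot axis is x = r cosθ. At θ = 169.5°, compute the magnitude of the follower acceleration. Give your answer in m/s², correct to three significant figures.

ω = 29.53 rad/s (from 282 rpm).
x = r cosθ ⇒ ẍ = −rω² cosθ (ω constant).
|a| = rω²|cosθ| = 0.0434·(29.53)²·|cos 169.5°| = 37.214 m/s².

37.2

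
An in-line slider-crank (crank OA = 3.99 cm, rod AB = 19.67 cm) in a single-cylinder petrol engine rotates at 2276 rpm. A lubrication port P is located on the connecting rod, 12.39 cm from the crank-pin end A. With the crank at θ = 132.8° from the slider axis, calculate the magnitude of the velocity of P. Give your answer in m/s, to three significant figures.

ω = 238.3 rad/s.  Crank-pin speed |V_A| = rω = 9.5099 m/s, perpendicular to OA.
Rod angle: sinφ = −(r/L) sinθ ⇒ φ = -8.559°; ω_rod = −rω cosθ/√(L²−r²sin²θ) = +33.219 rad/s.
V_P = V_A + ω_rod × AP, with AP = 0.1239 m along the rod.
Components: V_Px = −rω sinθ − a·ω_rod·sinφ = -6.3651 m/s;  V_Py = rω cosθ + a·ω_rod·cosφ = -2.3914 m/s.
|V_P| = √(V_Px² + V_Py²) = 6.7995 m/s.

6.80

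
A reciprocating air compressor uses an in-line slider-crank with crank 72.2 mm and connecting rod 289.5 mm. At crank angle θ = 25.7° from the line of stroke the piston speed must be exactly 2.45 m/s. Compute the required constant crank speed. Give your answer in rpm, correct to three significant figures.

609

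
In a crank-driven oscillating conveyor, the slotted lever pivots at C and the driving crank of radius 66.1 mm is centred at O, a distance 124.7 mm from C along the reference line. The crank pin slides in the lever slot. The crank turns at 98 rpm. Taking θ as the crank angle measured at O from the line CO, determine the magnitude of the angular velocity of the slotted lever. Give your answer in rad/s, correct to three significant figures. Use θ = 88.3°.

2.32

ω = 10.26 rad/s (from 98 rpm).
Crank pin A relative to C: A = (d + r cosθ, r sinθ); lever angle φ = atan2(r sinθ, d + r cosθ).
Differentiating tanφ: φ̇ = rω(d cosθ + r)/(d² + r² + 2dr cosθ).
d² + r² + 2dr cosθ = |CA|² = 0.0204084 m²;  d cosθ + r = +0.069799 m.
|ω_lever| = |0.0661·10.26·+0.069799| / 0.0204084 = 2.3201 rad/s.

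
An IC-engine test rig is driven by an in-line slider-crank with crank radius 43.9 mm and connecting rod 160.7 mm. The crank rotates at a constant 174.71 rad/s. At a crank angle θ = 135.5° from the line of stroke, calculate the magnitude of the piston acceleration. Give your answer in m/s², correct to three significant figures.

942

ω = 174.7 rad/s
x(θ) = r cosθ + √(L² − r² sin²θ); with ω constant, a = ω²·d²x/dθ².
d²x/dθ² = −r cosθ − r²(cos2θ)/√u − r⁴ sin²2θ/(4u^{3/2}),  u = L² − r² sin²θ = 0.0248777 m².
Substituting r = 0.0439 m, L = 0.1607 m, θ = 135.5°: d²x/dθ² = +0.030862 m.
a = ω²·d²x/dθ² = (174.7)²·(+0.030862) = +942.02 m/s²;  |a| = 942.02 m/s².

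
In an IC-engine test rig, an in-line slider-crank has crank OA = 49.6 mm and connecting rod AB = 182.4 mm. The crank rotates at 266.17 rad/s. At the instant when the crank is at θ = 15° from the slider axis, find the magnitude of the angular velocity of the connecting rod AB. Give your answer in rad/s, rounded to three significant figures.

70.1

ω = 266.2 rad/s
The rod makes angle φ with the slider axis where L sinφ = r sinθ; differentiating, L cosφ·φ̇ = r ω cosθ.
L cosφ = √(L² − r² sin²θ) = 0.18195 m.
|ω_rod| = r ω |cosθ| / √(L² − r² sin²θ) = 0.0496·266.2·0.96593/0.18195 = 70.087 rad/s.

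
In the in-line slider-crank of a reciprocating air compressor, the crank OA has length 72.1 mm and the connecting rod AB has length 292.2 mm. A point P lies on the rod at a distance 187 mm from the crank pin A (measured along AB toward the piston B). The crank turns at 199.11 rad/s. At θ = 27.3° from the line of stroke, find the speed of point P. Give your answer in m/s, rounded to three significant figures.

8.81

ω = 199.1 rad/s.  Crank-pin speed |V_A| = rω = 14.356 m/s, perpendicular to OA.
Rod angle: sinφ = −(r/L) sinθ ⇒ φ = -6.498°; ω_rod = −rω cosθ/√(L²−r²sin²θ) = -43.94 rad/s.
V_P = V_A + ω_rod × AP, with AP = 0.187 m along the rod.
Components: V_Px = −rω sinθ − a·ω_rod·sinφ = -7.5142 m/s;  V_Py = rω cosθ + a·ω_rod·cosφ = +4.5928 m/s.
|V_P| = √(V_Px² + V_Py²) = 8.8067 m/s.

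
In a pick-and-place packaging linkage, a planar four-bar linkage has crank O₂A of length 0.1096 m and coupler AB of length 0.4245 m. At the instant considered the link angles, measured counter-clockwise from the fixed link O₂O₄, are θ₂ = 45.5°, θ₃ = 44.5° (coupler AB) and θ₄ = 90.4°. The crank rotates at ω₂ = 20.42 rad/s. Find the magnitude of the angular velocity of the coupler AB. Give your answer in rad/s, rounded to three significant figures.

5.18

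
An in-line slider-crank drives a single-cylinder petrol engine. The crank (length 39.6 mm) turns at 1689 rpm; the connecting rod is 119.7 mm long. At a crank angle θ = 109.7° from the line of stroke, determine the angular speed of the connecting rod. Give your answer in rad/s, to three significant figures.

20.8

ω = 176.9 rad/s (converted from 1689 rpm).
The rod makes angle φ with the slider axis where L sinφ = r sinθ; differentiating, L cosφ·φ̇ = r ω cosθ.
L cosφ = √(L² − r² sin²θ) = 0.11375 m.
|ω_rod| = r ω |cosθ| / √(L² − r² sin²θ) = 0.0396·176.9·0.33710/0.11375 = 20.757 rad/s.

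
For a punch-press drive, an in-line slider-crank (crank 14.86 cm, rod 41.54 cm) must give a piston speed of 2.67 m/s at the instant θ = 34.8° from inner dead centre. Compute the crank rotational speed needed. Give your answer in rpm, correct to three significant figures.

231

For an in-line slider-crank, |v_piston| = rω|sinθ|·[1 + r cosθ/√(L² − r² sin²θ)].
With r = 0.1486 m, L = 0.4154 m, θ = 34.8°: the bracketed kinematic factor |dx/dθ| = 0.11026 m.
ω = v/|dx/dθ| = 2.67/0.11026 = 24.216 rad/s.
N = 60ω/(2π) = 231.25 rpm.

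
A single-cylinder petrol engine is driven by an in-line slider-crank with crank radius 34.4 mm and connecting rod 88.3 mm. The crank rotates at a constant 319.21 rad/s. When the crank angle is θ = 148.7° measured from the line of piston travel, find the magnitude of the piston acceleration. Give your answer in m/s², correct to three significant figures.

2310

ω = 319.2 rad/s
x(θ) = r cosθ + √(L² − r² sin²θ); with ω constant, a = ω²·d²x/dθ².
d²x/dθ² = −r cosθ − r²(cos2θ)/√u − r⁴ sin²2θ/(4u^{3/2}),  u = L² − r² sin²θ = 0.0074775 m².
Substituting r = 0.0344 m, L = 0.0883 m, θ = 148.7°: d²x/dθ² = +0.022669 m.
a = ω²·d²x/dθ² = (319.2)²·(+0.022669) = +2309.8 m/s²;  |a| = 2309.8 m/s².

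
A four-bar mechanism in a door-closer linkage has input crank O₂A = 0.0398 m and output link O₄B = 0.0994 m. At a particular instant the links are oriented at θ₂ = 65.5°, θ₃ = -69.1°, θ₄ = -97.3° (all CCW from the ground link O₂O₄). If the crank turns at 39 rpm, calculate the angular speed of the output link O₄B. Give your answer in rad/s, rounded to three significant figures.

2.46

ω₂ = 4.084 rad/s (from 39 rpm).
Differentiating the loop-closure r₂e^{iθ₂}+r₃e^{iθ₃}=r₁+r₄e^{iθ₄} gives r₂ω₂e^{iθ₂}+r₃ω₃e^{iθ₃}=r₄ω₄e^{iθ₄}.
Eliminating the other unknown: ω₄ = r₂ω₂ sin(θ₂−θ₃) / [r₄ sin(θ₄−θ₃)].
Numerator sine = +0.71203; denominator sine = -0.47255.
Result = 0.0398·4.084·(+0.71203) / (0.0994·(-0.47255)) = -2.464 rad/s; magnitude 2.464 rad/s.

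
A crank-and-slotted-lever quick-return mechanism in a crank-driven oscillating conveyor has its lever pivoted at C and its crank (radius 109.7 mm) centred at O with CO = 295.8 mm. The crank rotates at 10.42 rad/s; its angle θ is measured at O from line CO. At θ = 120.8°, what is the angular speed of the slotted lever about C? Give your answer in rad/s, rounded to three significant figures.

0.720

ω = 10.42 rad/s
Crank pin A relative to C: A = (d + r cosθ, r sinθ); lever angle φ = atan2(r sinθ, d + r cosθ).
Differentiating tanφ: φ̇ = rω(d cosθ + r)/(d² + r² + 2dr cosθ).
d² + r² + 2dr cosθ = |CA|² = 0.0663009 m²;  d cosθ + r = -0.041762 m.
|ω_lever| = |0.1097·10.42·-0.041762| / 0.0663009 = 0.72001 rad/s.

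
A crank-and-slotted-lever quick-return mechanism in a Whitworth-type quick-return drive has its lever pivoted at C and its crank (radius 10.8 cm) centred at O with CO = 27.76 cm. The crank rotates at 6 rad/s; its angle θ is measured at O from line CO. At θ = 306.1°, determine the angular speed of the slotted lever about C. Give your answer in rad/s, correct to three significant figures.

1.42

ω = 6 rad/s
Crank pin A relative to C: A = (d + r cosθ, r sinθ); lever angle φ = atan2(r sinθ, d + r cosθ).
Differentiating tanφ: φ̇ = rω(d cosθ + r)/(d² + r² + 2dr cosθ).
d² + r² + 2dr cosθ = |CA|² = 0.124055 m²;  d cosθ + r = +0.27156 m.
|ω_lever| = |0.108·6·+0.27156| / 0.124055 = 1.4185 rad/s.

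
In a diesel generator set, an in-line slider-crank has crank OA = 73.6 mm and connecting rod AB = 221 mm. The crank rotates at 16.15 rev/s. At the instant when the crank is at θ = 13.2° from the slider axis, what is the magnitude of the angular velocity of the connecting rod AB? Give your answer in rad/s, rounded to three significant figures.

ω = 101.5 rad/s (converted from 16.15 rev/s).
The rod makes angle φ with the slider axis where L sinφ = r sinθ; differentiating, L cosφ·φ̇ = r ω cosθ.
L cosφ = √(L² − r² sin²θ) = 0.22036 m.
|ω_rod| = r ω |cosθ| / √(L² − r² sin²θ) = 0.0736·101.5·0.97358/0.22036 = 32.997 rad/s.

33.0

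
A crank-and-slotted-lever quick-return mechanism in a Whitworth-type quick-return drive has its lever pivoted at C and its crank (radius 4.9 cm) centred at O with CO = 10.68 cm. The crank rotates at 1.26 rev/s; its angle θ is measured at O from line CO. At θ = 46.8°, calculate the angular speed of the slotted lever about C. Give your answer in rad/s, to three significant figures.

ω = 7.917 rad/s (from 1.26 rev/s).
Crank pin A relative to C: A = (d + r cosθ, r sinθ); lever angle φ = atan2(r sinθ, d + r cosθ).
Differentiating tanφ: φ̇ = rω(d cosθ + r)/(d² + r² + 2dr cosθ).
d² + r² + 2dr cosθ = |CA|² = 0.020972 m²;  d cosθ + r = +0.12211 m.
|ω_lever| = |0.049·7.917·+0.12211| / 0.020972 = 2.2587 rad/s.

2.26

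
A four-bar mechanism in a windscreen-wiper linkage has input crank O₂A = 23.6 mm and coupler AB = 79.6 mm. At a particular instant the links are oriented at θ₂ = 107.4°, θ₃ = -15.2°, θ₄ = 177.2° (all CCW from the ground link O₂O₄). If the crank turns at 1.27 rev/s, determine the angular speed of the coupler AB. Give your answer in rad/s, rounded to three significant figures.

10.3

ω₂ = 7.98 rad/s (from 1.27 rev/s).
Differentiating the loop-closure r₂e^{iθ₂}+r₃e^{iθ₃}=r₁+r₄e^{iθ₄} gives r₂ω₂e^{iθ₂}+r₃ω₃e^{iθ₃}=r₄ω₄e^{iθ₄}.
Eliminating the other unknown: ω₃ = r₂ω₂ sin(θ₄−θ₂) / [r₃ sin(θ₃−θ₄)].
Numerator sine = +0.93849; denominator sine = +0.21474.
Result = 0.0236·7.98·(+0.93849) / (0.0796·(+0.21474)) = +10.34 rad/s; magnitude 10.34 rad/s.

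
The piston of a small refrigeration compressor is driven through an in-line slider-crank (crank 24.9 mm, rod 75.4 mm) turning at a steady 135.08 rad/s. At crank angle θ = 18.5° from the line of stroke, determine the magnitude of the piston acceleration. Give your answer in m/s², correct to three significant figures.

553

ω = 135.1 rad/s
x(θ) = r cosθ + √(L² − r² sin²θ); with ω constant, a = ω²·d²x/dθ².
d²x/dθ² = −r cosθ − r²(cos2θ)/√u − r⁴ sin²2θ/(4u^{3/2}),  u = L² − r² sin²θ = 0.00562274 m².
Substituting r = 0.0249 m, L = 0.0754 m, θ = 18.5°: d²x/dθ² = -0.030299 m.
a = ω²·d²x/dθ² = (135.1)²·(-0.030299) = -552.86 m/s²;  |a| = 552.86 m/s².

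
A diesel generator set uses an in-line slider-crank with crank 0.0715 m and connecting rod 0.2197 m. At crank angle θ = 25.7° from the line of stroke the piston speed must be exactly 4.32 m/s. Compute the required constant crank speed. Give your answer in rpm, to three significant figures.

For an in-line slider-crank, |v_piston| = rω|sinθ|·[1 + r cosθ/√(L² − r² sin²θ)].
With r = 0.0715 m, L = 0.2197 m, θ = 25.7°: the bracketed kinematic factor |dx/dθ| = 0.040191 m.
ω = v/|dx/dθ| = 4.32/0.040191 = 107.49 rad/s.
N = 60ω/(2π) = 1026.4 rpm.

1030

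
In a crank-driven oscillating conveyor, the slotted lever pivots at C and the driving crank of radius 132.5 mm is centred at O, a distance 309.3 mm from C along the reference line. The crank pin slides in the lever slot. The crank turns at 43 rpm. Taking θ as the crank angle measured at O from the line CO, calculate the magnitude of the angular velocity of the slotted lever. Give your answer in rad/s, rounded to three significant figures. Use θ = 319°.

1.25

ω = 4.503 rad/s (from 43 rpm).
Crank pin A relative to C: A = (d + r cosθ, r sinθ); lever angle φ = atan2(r sinθ, d + r cosθ).
Differentiating tanφ: φ̇ = rω(d cosθ + r)/(d² + r² + 2dr cosθ).
d² + r² + 2dr cosθ = |CA|² = 0.175082 m²;  d cosθ + r = +0.36593 m.
|ω_lever| = |0.1325·4.503·+0.36593| / 0.175082 = 1.247 rad/s.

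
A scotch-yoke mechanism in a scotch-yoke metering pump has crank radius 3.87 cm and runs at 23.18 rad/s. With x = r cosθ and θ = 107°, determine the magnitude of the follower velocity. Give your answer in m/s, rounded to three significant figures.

0.858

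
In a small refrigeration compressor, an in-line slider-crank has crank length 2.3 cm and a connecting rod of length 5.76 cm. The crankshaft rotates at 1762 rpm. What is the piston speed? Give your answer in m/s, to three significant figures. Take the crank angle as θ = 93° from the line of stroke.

4.14

ω = 2π·1762/60 = 184.5 rad/s
For an in-line slider-crank, x = r cosθ + √(L² − r² sin²θ), so v = −rω sinθ·[1 + r cosθ/√(L² − r² sin²θ)].
With r = 0.023 m, L = 0.0576 m, θ = 93°: √(L² − r² sin²θ) = 0.052822 m.
v = −0.023·184.5·0.99863·[1 + 0.023·-0.05234/0.052822] = -4.1415 m/s.
|v| = 4.1415 m/s.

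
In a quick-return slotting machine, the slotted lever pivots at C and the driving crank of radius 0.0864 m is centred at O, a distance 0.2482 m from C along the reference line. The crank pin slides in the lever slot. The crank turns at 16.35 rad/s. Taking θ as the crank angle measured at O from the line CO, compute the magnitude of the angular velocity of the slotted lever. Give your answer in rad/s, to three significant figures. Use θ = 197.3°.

7.56

ω = 16.35 rad/s
Crank pin A relative to C: A = (d + r cosθ, r sinθ); lever angle φ = atan2(r sinθ, d + r cosθ).
Differentiating tanφ: φ̇ = rω(d cosθ + r)/(d² + r² + 2dr cosθ).
d² + r² + 2dr cosθ = |CA|² = 0.0281195 m²;  d cosθ + r = -0.15057 m.
|ω_lever| = |0.0864·16.35·-0.15057| / 0.0281195 = 7.5643 rad/s.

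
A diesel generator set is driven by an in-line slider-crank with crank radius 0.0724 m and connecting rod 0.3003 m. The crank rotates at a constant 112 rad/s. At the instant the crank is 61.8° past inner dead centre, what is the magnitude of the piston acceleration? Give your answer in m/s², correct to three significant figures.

ω = 112 rad/s
x(θ) = r cosθ + √(L² − r² sin²θ); with ω constant, a = ω²·d²x/dθ².
d²x/dθ² = −r cosθ − r²(cos2θ)/√u − r⁴ sin²2θ/(4u^{3/2}),  u = L² − r² sin²θ = 0.0861088 m².
Substituting r = 0.0724 m, L = 0.3003 m, θ = 61.8°: d²x/dθ² = -0.024516 m.
a = ω²·d²x/dθ² = (112)²·(-0.024516) = -307.53 m/s²;  |a| = 307.53 m/s².

308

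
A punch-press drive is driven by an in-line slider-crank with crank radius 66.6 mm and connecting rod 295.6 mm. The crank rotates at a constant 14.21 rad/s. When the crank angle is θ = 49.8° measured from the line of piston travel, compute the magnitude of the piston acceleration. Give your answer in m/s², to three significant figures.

ω = 14.21 rad/s
x(θ) = r cosθ + √(L² − r² sin²θ); with ω constant, a = ω²·d²x/dθ².
d²x/dθ² = −r cosθ − r²(cos2θ)/√u − r⁴ sin²2θ/(4u^{3/2}),  u = L² − r² sin²θ = 0.0847917 m².
Substituting r = 0.0666 m, L = 0.2956 m, θ = 49.8°: d²x/dθ² = -0.040641 m.
a = ω²·d²x/dθ² = (14.21)²·(-0.040641) = -8.2064 m/s²;  |a| = 8.2064 m/s².

8.21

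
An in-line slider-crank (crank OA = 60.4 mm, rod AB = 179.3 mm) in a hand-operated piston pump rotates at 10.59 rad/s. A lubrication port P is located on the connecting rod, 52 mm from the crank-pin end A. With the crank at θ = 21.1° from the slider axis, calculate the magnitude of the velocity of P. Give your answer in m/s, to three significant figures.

ω = 10.59 rad/s.  Crank-pin speed |V_A| = rω = 0.63964 m/s, perpendicular to OA.
Rod angle: sinφ = −(r/L) sinθ ⇒ φ = -6.965°; ω_rod = −rω cosθ/√(L²−r²sin²θ) = -3.353 rad/s.
V_P = V_A + ω_rod × AP, with AP = 0.052 m along the rod.
Components: V_Px = −rω sinθ − a·ω_rod·sinφ = -0.25141 m/s;  V_Py = rω cosθ + a·ω_rod·cosφ = +0.42368 m/s.
|V_P| = √(V_Px² + V_Py²) = 0.49266 m/s.

0.493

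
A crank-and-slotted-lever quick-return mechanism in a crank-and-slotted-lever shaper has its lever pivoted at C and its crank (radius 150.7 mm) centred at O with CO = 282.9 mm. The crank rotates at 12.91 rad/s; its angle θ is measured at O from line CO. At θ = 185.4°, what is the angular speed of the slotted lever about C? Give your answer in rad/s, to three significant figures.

ω = 12.91 rad/s
Crank pin A relative to C: A = (d + r cosθ, r sinθ); lever angle φ = atan2(r sinθ, d + r cosθ).
Differentiating tanφ: φ̇ = rω(d cosθ + r)/(d² + r² + 2dr cosθ).
d² + r² + 2dr cosθ = |CA|² = 0.0178553 m²;  d cosθ + r = -0.13094 m.
|ω_lever| = |0.1507·12.91·-0.13094| / 0.0178553 = 14.268 rad/s.

14.3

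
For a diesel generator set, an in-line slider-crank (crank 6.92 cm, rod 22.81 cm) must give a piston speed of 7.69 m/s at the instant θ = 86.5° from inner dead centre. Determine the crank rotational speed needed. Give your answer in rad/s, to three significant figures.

109

For an in-line slider-crank, |v_piston| = rω|sinθ|·[1 + r cosθ/√(L² − r² sin²θ)].
With r = 0.0692 m, L = 0.2281 m, θ = 86.5°: the bracketed kinematic factor |dx/dθ| = 0.070413 m.
ω = v/|dx/dθ| = 7.69/0.070413 = 109.21 rad/s.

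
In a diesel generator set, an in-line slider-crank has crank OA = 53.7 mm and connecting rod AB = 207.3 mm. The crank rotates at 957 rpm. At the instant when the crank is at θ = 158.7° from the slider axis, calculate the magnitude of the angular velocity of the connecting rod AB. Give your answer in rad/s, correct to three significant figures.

ω = 100.2 rad/s (converted from 957 rpm).
The rod makes angle φ with the slider axis where L sinφ = r sinθ; differentiating, L cosφ·φ̇ = r ω cosθ.
L cosφ = √(L² − r² sin²θ) = 0.20638 m.
|ω_rod| = r ω |cosθ| / √(L² − r² sin²θ) = 0.0537·100.2·0.93169/0.20638 = 24.295 rad/s.

24.3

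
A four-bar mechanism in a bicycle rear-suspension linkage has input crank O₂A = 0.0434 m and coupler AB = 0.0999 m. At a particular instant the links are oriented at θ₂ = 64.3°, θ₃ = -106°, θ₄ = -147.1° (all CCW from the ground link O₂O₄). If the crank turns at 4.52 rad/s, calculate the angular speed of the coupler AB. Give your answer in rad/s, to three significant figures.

1.56

ω₂ = 4.52 rad/s
Differentiating the loop-closure r₂e^{iθ₂}+r₃e^{iθ₃}=r₁+r₄e^{iθ₄} gives r₂ω₂e^{iθ₂}+r₃ω₃e^{iθ₃}=r₄ω₄e^{iθ₄}.
Eliminating the other unknown: ω₃ = r₂ω₂ sin(θ₄−θ₂) / [r₃ sin(θ₃−θ₄)].
Numerator sine = +0.52101; denominator sine = +0.65738.
Result = 0.0434·4.52·(+0.52101) / (0.0999·(+0.65738)) = +1.5563 rad/s; magnitude 1.5563 rad/s.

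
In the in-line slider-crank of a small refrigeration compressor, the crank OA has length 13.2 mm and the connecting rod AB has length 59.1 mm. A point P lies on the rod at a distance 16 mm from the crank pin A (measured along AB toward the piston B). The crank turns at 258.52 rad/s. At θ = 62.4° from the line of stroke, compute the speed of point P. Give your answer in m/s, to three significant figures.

ω = 258.5 rad/s.  Crank-pin speed |V_A| = rω = 3.4125 m/s, perpendicular to OA.
Rod angle: sinφ = −(r/L) sinθ ⇒ φ = -11.416°; ω_rod = −rω cosθ/√(L²−r²sin²θ) = -27.291 rad/s.
V_P = V_A + ω_rod × AP, with AP = 0.016 m along the rod.
Components: V_Px = −rω sinθ − a·ω_rod·sinφ = -3.1106 m/s;  V_Py = rω cosθ + a·ω_rod·cosφ = +1.153 m/s.
|V_P| = √(V_Px² + V_Py²) = 3.3174 m/s.

3.32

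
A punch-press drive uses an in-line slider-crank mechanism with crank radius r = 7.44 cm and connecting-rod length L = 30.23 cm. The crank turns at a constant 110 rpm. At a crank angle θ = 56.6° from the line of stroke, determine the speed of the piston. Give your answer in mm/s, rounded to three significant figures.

ω = 2π·110/60 = 11.52 rad/s
For an in-line slider-crank, x = r cosθ + √(L² − r² sin²θ), so v = −rω sinθ·[1 + r cosθ/√(L² − r² sin²θ)].
With r = 0.0744 m, L = 0.3023 m, θ = 56.6°: √(L² − r² sin²θ) = 0.29585 m.
v = −0.0744·11.52·0.83485·[1 + 0.0744·0.55048/0.29585] = -0.81453 m/s.
|v| = 0.81453 m/s = 814.53 mm/s.

815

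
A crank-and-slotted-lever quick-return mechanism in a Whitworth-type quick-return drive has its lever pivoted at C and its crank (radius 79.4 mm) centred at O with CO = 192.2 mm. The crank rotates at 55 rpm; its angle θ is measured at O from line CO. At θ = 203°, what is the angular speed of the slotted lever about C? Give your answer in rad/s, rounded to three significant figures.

2.94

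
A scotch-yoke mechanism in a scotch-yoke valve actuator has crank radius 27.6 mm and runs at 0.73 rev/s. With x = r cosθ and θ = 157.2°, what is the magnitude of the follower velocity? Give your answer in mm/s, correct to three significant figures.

ω = 4.587 rad/s (from 0.73 rev/s).
x = r cosθ ⇒ ẋ = −rω sinθ.
|v| = rω|sinθ| = 0.0276·4.587·|sin 157.2°| = 0.049057 m/s = 49.057 mm/s.

49.1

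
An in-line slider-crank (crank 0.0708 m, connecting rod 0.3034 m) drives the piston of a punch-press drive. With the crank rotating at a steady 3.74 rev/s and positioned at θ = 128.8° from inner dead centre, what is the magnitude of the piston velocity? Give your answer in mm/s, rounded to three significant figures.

ω = 2π·3.74 = 23.5 rad/s
For an in-line slider-crank, x = r cosθ + √(L² − r² sin²θ), so v = −rω sinθ·[1 + r cosθ/√(L² − r² sin²θ)].
With r = 0.0708 m, L = 0.3034 m, θ = 128.8°: √(L² − r² sin²θ) = 0.29834 m.
v = −0.0708·23.5·0.77934·[1 + 0.0708·-0.62660/0.29834] = -1.1038 m/s.
|v| = 1.1038 m/s = 1103.8 mm/s.

1100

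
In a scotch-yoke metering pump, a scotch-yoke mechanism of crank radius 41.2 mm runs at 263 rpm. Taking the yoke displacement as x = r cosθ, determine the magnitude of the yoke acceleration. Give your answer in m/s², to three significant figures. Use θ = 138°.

ω = 27.54 rad/s (from 263 rpm).
x = r cosθ ⇒ ẍ = −rω² cosθ (ω constant).
|a| = rω²|cosθ| = 0.0412·(27.54)²·|cos 138°| = 23.224 m/s².

23.2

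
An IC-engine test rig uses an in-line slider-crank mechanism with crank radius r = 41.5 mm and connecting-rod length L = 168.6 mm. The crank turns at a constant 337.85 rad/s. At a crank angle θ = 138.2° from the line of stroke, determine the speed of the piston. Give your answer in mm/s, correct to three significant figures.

ω = 337.9 rad/s
For an in-line slider-crank, x = r cosθ + √(L² − r² sin²θ), so v = −rω sinθ·[1 + r cosθ/√(L² − r² sin²θ)].
With r = 0.0415 m, L = 0.1686 m, θ = 138.2°: √(L² − r² sin²θ) = 0.16632 m.
v = −0.0415·337.9·0.66653·[1 + 0.0415·-0.74548/0.16632] = -7.6069 m/s.
|v| = 7.6069 m/s = 7606.9 mm/s.

7610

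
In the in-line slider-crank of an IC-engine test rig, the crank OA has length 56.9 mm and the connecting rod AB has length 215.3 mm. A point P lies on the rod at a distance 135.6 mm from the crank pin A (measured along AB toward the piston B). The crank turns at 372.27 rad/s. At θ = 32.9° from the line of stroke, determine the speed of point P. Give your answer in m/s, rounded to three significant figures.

14.7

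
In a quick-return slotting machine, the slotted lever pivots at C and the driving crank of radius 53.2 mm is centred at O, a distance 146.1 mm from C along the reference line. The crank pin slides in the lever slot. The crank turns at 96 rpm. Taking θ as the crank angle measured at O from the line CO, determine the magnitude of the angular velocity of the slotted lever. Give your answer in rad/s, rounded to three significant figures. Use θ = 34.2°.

ω = 10.05 rad/s (from 96 rpm).
Crank pin A relative to C: A = (d + r cosθ, r sinθ); lever angle φ = atan2(r sinθ, d + r cosθ).
Differentiating tanφ: φ̇ = rω(d cosθ + r)/(d² + r² + 2dr cosθ).
d² + r² + 2dr cosθ = |CA|² = 0.0370325 m²;  d cosθ + r = +0.17404 m.
|ω_lever| = |0.0532·10.05·+0.17404| / 0.0370325 = 2.5134 rad/s.

2.51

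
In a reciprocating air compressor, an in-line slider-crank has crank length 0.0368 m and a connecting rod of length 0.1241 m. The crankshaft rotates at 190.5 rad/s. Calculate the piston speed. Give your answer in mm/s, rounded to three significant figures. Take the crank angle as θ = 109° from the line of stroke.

ω = 190.5 rad/s
For an in-line slider-crank, x = r cosθ + √(L² − r² sin²θ), so v = −rω sinθ·[1 + r cosθ/√(L² − r² sin²θ)].
With r = 0.0368 m, L = 0.1241 m, θ = 109°: √(L² − r² sin²θ) = 0.11912 m.
v = −0.0368·190.5·0.94552·[1 + 0.0368·-0.32557/0.11912] = -5.9618 m/s.
|v| = 5.9618 m/s = 5961.8 mm/s.

5960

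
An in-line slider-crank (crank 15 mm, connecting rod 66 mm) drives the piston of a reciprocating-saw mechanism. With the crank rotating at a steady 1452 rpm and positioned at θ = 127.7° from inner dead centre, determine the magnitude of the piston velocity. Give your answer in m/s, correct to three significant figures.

1.55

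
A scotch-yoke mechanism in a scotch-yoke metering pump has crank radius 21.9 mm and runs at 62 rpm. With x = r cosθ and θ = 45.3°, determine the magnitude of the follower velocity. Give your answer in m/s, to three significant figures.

0.101

ω = 6.493 rad/s (from 62 rpm).
x = r cosθ ⇒ ẋ = −rω sinθ.
|v| = rω|sinθ| = 0.0219·6.493·|sin 45.3°| = 0.10107 m/s.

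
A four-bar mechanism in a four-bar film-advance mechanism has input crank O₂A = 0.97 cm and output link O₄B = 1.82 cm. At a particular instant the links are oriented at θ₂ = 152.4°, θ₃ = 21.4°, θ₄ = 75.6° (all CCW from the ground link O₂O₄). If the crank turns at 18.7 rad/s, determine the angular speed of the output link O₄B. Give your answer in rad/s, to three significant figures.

9.27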